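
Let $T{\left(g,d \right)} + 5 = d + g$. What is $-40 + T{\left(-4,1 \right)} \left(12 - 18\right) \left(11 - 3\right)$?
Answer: $344$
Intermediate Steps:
$T{\left(g,d \right)} = -5 + d + g$ ($T{\left(g,d \right)} = -5 + \left(d + g\right) = -5 + d + g$)
$-40 + T{\left(-4,1 \right)} \left(12 - 18\right) \left(11 - 3\right) = -40 + \left(-5 + 1 - 4\right) \left(12 - 18\right) \left(11 - 3\right) = -40 - 8 \left(\left(-6\right) 8\right) = -40 - -384 = -40 + 384 = 344$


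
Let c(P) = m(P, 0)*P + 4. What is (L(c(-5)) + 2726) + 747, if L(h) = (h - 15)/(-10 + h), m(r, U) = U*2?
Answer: 20849/6 ≈ 3474.8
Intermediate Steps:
m(r, U) = 2*U
c(P) = 4 (c(P) = (2*0)*P + 4 = 0*P + 4 = 0 + 4 = 4)
L(h) = (-15 + h)/(-10 + h)
(L(c(-5)) + 2726) + 747 = ((-15 + 4)/(-10 + 4) + 2726) + 747 = (-11/(-6) + 2726) + 747 = (-⅙*(-11) + 2726) + 747 = (11/6 + 2726) + 747 = 16367/6 + 747 = 20849/6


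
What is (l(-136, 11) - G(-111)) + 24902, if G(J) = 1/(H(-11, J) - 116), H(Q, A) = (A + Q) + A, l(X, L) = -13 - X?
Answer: 8733726/349 ≈ 25025.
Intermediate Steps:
H(Q, A) = Q + 2*A
G(J) = 1/(-127 + 2*J) (G(J) = 1/((-11 + 2*J) - 116) = 1/(-127 + 2*J))
(l(-136, 11) - G(-111)) + 24902 = ((-13 - 1*(-136)) - 1/(-127 + 2*(-111))) + 24902 = ((-13 + 136) - 1/(-127 - 222)) + 24902 = (123 - 1/(-349)) + 24902 = (123 - 1*(-1/349)) + 24902 = (123 + 1/349) + 24902 = 42928/349 + 24902 = 8733726/349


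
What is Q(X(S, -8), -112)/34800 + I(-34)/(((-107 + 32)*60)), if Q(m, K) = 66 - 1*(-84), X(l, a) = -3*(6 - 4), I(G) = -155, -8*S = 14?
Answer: 2023/52200 ≈ 0.038755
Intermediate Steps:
S = -7/4 (S = -⅛*14 = -7/4 ≈ -1.7500)
X(l, a) = -6 (X(l, a) = -3*2 = -6)
Q(m, K) = 150 (Q(m, K) = 66 + 84 = 150)
Q(X(S, -8), -112)/34800 + I(-34)/(((-107 + 32)*60)) = 150/34800 - 155*1/(60*(-107 + 32)) = 150*(1/34800) - 155/((-75*60)) = 1/232 - 155/(-4500) = 1/232 - 155*(-1/4500) = 1/232 + 31/900 = 2023/52200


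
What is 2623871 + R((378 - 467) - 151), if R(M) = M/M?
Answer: 2623872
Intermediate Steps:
R(M) = 1
2623871 + R((378 - 467) - 151) = 2623871 + 1 = 2623872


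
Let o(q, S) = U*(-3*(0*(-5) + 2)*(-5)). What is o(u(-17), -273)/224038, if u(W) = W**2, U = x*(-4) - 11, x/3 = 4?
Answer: -885/112019 ≈ -0.0079004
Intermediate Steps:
x = 12 (x = 3*4 = 12)
U = -59 (U = 12*(-4) - 11 = -48 - 11 = -59)
o(q, S) = -1770 (o(q, S) = -59*(-3*(0*(-5) + 2))*(-5) = -59*(-3*(0 + 2))*(-5) = -59*(-3*2)*(-5) = -(-354)*(-5) = -59*30 = -1770)
o(u(-17), -273)/224038 = -1770/224038 = -1770*1/224038 = -885/112019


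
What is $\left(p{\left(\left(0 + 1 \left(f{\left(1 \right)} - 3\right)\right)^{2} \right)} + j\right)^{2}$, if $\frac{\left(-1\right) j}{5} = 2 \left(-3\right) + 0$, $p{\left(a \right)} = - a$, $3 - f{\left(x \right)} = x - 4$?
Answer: $441$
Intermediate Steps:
$f{\left(x \right)} = 7 - x$ ($f{\left(x \right)} = 3 - \left(x - 4\right) = 3 - \left(-4 + x\right) = 7 - x$)
$j = 30$ ($j = - 5 \left(2 \left(-3\right) + 0\right) = - 5 \left(-6 + 0\right) = \left(-5\right) \left(-6\right) = 30$)
$\left(p{\left(\left(0 + 1 \left(f{\left(1 \right)} - 3\right)\right)^{2} \right)} + j\right)^{2} = \left(- \left(0 + 1 \left(\left(7 - 1\right) - 3\right)\right)^{2} + 30\right)^{2} = \left(- \left(0 + 1 \left(6 - 3\right)\right)^{2} + 30\right)^{2} = \left(- \left(0 + 1 \cdot 3\right)^{2} + 30\right)^{2} = \left(- \left(0 + 3\right)^{2} + 30\right)^{2} = \left(- 3^{2} + 30\right)^{2} = \left(\left(-1\right) 9 + 30\right)^{2} = \left(-9 + 30\right)^{2} = 21^{2} = 441$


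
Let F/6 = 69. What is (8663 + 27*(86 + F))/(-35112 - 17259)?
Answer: -22163/52371 ≈ -0.42319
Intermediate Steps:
F = 414 (F = 6*69 = 414)
(8663 + 27*(86 + F))/(-35112 - 17259) = (8663 + 27*(86 + 414))/(-35112 - 17259) = (8663 + 27*500)/(-52371) = (8663 + 13500)*(-1/52371) = 22163*(-1/52371) = -22163/52371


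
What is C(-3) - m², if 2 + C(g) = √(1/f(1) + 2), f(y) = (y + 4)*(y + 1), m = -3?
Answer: -11 + √210/10 ≈ -9.5509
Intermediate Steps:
f(y) = (1 + y)*(4 + y) (f(y) = (4 + y)*(1 + y) = (1 + y)*(4 + y))
C(g) = -2 + √210/10 (C(g) = -2 + √(1/(4 + 1² + 5*1) + 2) = -2 + √(1/(4 + 1 + 5) + 2) = -2 + √(1/10 + 2) = -2 + √(⅒ + 2) = -2 + √(21/10) = -2 + √210/10)
C(-3) - m² = (-2 + √210/10) - 1*(-3)² = (-2 + √210/10) - 1*9 = (-2 + √210/10) - 9 = -11 + √210/10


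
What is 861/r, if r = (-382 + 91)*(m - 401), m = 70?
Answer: 287/32107 ≈ 0.0089389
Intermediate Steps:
r = 96321 (r = (-382 + 91)*(70 - 401) = -291*(-331) = 96321)
861/r = 861/96321 = 861*(1/96321) = 287/32107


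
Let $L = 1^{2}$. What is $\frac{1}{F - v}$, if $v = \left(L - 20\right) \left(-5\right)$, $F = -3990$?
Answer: $- \frac{1}{4085} \approx -0.0002448$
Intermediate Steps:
$L = 1$
$v = 95$ ($v = \left(1 - 20\right) \left(-5\right) = \left(-19\right) \left(-5\right) = 95$)
$\frac{1}{F - v} = \frac{1}{-3990 - 95} = \frac{1}{-4085} = - \frac{1}{4085}$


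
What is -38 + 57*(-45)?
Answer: -2603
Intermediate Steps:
-38 + 57*(-45) = -38 - 2565 = -2603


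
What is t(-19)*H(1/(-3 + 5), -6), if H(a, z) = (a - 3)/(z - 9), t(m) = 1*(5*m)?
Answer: -95/6 ≈ -15.833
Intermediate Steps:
t(m) = 5*m
H(a, z) = (-3 + a)/(-9 + z)
t(-19)*H(1/(-3 + 5), -6) = (5*(-19))*((-3 + 1/(-3 + 5))/(-9 - 6)) = -95*(-3 + 1/2)/(-15) = -(-19)*(-3 + ½)/3 = -(-19)*(-5)/(3*2) = -95*⅙ = -95/6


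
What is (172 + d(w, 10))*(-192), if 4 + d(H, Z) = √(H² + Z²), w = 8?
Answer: -32256 - 384*√41 ≈ -34715.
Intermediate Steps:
d(H, Z) = -4 + √(H² + Z²)
(172 + d(w, 10))*(-192) = (172 + (-4 + √(8² + 10²)))*(-192) = (172 + (-4 + √(64 + 100)))*(-192) = (172 + (-4 + √164))*(-192) = (172 + (-4 + 2*√41))*(-192) = (168 + 2*√41)*(-192) = -32256 - 384*√41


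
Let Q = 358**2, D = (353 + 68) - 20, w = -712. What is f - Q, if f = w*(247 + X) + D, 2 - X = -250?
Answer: -483051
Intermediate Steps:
X = 252 (X = 2 - 1*(-250) = 2 + 250 = 252)
D = 401 (D = 421 - 20 = 401)
Q = 128164
f = -354887 (f = -712*(247 + 252) + 401 = -712*499 + 401 = -355288 + 401 = -354887)
f - Q = -354887 - 1*128164 = -354887 - 128164 = -483051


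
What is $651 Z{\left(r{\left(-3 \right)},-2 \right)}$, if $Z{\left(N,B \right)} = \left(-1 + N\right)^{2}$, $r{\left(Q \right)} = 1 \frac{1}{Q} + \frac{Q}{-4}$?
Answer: $\frac{10633}{48} \approx 221.52$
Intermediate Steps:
$r{\left(Q \right)} = \frac{1}{Q} - \frac{Q}{4}$ ($r{\left(Q \right)} = \frac{1}{Q} + Q \left(- \frac{1}{4}\right) = \frac{1}{Q} - \frac{Q}{4}$)
$651 Z{\left(r{\left(-3 \right)},-2 \right)} = 651 \left(-1 + \left(\frac{1}{-3} - - \frac{3}{4}\right)\right)^{2} = 651 \left(-1 + \left(- \frac{1}{3} + \frac{3}{4}\right)\right)^{2} = 651 \left(-1 + \frac{5}{12}\right)^{2} = 651 \left(- \frac{7}{12}\right)^{2} = 651 \cdot \frac{49}{144} = \frac{10633}{48}$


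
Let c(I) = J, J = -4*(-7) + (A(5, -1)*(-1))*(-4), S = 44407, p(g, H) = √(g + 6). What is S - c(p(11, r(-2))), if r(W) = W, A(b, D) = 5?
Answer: 44359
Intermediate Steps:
p(g, H) = √(6 + g)
J = 48 (J = -4*(-7) + (5*(-1))*(-4) = 28 - 5*(-4) = 28 + 20 = 48)
c(I) = 48
S - c(p(11, r(-2))) = 44407 - 1*48 = 44407 - 48 = 44359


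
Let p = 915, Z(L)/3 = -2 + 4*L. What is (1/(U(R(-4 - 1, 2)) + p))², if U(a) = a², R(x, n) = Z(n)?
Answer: 1/1535121 ≈ 6.5141e-7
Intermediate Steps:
Z(L) = -6 + 12*L (Z(L) = 3*(-2 + 4*L) = -6 + 12*L)
R(x, n) = -6 + 12*n
(1/(U(R(-4 - 1, 2)) + p))² = (1/((-6 + 12*2)² + 915))² = (1/((-6 + 24)² + 915))² = (1/(18² + 915))² = (1/(324 + 915))² = (1/1239)² = 1/1535121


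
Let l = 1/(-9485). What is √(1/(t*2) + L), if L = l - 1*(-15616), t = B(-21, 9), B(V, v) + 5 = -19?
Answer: √202304890056885/113820 ≈ 124.96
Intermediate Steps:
B(V, v) = -24 (B(V, v) = -5 - 19 = -24)
t = -24
l = -1/9485 ≈ -0.00010543
L = 148117759/9485 (L = -1/9485 - 1*(-15616) = -1/9485 + 15616 = 148117759/9485 ≈ 15616.)
√(1/(t*2) + L) = √(1/(-24*2) + 148117759/9485) = √(1/(-48) + 148117759/9485) = √(-1/48 + 148117759/9485) = √(7109642947/455280) = √202304890056885/113820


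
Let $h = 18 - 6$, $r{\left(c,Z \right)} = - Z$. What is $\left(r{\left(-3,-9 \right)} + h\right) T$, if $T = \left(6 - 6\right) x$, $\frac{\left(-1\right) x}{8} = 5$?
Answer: $0$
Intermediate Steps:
$x = -40$ ($x = \left(-8\right) 5 = -40$)
$h = 12$
$T = 0$ ($T = \left(6 - 6\right) \left(-40\right) = 0 \left(-40\right) = 0$)
$\left(r{\left(-3,-9 \right)} + h\right) T = \left(\left(-1\right) \left(-9\right) + 12\right) 0 = \left(9 + 12\right) 0 = 21 \cdot 0 = 0$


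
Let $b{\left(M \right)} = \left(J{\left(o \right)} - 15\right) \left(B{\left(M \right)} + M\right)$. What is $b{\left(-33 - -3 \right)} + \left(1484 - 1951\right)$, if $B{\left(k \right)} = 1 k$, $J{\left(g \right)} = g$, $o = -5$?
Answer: $733$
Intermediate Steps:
$B{\left(k \right)} = k$
$b{\left(M \right)} = - 40 M$ ($b{\left(M \right)} = \left(-5 - 15\right) \left(M + M\right) = - 20 \cdot 2 M = - 40 M$)
$b{\left(-33 - -3 \right)} + \left(1484 - 1951\right) = - 40 \left(-33 - -3\right) + \left(1484 - 1951\right) = - 40 \left(-33 + 3\right) + \left(1484 - 1951\right) = \left(-40\right) \left(-30\right) - 467 = 1200 - 467 = 733$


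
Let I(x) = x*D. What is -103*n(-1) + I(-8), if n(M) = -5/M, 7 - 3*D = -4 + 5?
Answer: -531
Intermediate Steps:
D = 2 (D = 7/3 - (-4 + 5)/3 = 7/3 - ⅓*1 = 7/3 - ⅓ = 2)
I(x) = 2*x (I(x) = x*2 = 2*x)
-103*n(-1) + I(-8) = -(-515)/(-1) + 2*(-8) = -(-515)*(-1) - 16 = -103*5 - 16 = -515 - 16 = -531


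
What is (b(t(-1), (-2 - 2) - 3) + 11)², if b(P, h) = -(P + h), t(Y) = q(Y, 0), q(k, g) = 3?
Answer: 225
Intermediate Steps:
t(Y) = 3
b(P, h) = -P - h
(b(t(-1), (-2 - 2) - 3) + 11)² = ((-1*3 - ((-2 - 2) - 3)) + 11)² = ((-3 - (-4 - 3)) + 11)² = ((-3 - 1*(-7)) + 11)² = ((-3 + 7) + 11)² = (4 + 11)² = 15² = 225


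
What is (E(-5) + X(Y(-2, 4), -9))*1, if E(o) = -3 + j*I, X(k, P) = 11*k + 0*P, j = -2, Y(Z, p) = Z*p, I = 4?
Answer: -99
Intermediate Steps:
X(k, P) = 11*k (X(k, P) = 11*k + 0 = 11*k)
E(o) = -11 (E(o) = -3 - 2*4 = -3 - 8 = -11)
(E(-5) + X(Y(-2, 4), -9))*1 = (-11 + 11*(-2*4))*1 = (-11 + 11*(-8))*1 = (-11 - 88)*1 = -99*1 = -99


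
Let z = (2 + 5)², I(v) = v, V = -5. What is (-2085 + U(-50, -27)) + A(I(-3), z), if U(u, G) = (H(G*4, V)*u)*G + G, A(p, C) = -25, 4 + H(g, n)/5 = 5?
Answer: 4613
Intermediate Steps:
H(g, n) = 5 (H(g, n) = -20 + 5*5 = -20 + 25 = 5)
z = 49 (z = 7² = 49)
U(u, G) = G + 5*G*u (U(u, G) = (5*u)*G + G = 5*G*u + G = G + 5*G*u)
(-2085 + U(-50, -27)) + A(I(-3), z) = (-2085 - 27*(1 + 5*(-50))) - 25 = (-2085 - 27*(1 - 250)) - 25 = (-2085 - 27*(-249)) - 25 = (-2085 + 6723) - 25 = 4638 - 25 = 4613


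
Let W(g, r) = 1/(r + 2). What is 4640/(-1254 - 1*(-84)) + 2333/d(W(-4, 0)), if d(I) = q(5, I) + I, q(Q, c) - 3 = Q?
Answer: 538034/1989 ≈ 270.50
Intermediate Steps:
W(g, r) = 1/(2 + r)
q(Q, c) = 3 + Q
d(I) = 8 + I (d(I) = (3 + 5) + I = 8 + I)
4640/(-1254 - 1*(-84)) + 2333/d(W(-4, 0)) = 4640/(-1254 - 1*(-84)) + 2333/(8 + 1/(2 + 0)) = 4640/(-1254 + 84) + 2333/(8 + 1/2) = 4640/(-1170) + 2333/(8 + ½) = 4640*(-1/1170) + 2333/(17/2) = -464/117 + 2333*(2/17) = -464/117 + 4666/17 = 538034/1989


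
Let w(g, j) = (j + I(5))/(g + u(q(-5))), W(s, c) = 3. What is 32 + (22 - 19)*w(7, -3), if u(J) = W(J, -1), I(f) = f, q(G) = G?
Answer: 163/5 ≈ 32.600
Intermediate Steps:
u(J) = 3
w(g, j) = (5 + j)/(3 + g) (w(g, j) = (j + 5)/(g + 3) = (5 + j)/(3 + g))
32 + (22 - 19)*w(7, -3) = 32 + (22 - 19)*((5 - 3)/(3 + 7)) = 32 + 3*(2/10) = 32 + 3*((⅒)*2) = 32 + 3*(⅕) = 32 + ⅗ = 163/5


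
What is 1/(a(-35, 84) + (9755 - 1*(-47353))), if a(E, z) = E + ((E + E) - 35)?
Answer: 1/56968 ≈ 1.7554e-5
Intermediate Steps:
a(E, z) = -35 + 3*E (a(E, z) = E + (2*E - 35) = E + (-35 + 2*E) = -35 + 3*E)
1/(a(-35, 84) + (9755 - 1*(-47353))) = 1/((-35 + 3*(-35)) + (9755 - 1*(-47353))) = 1/((-35 - 105) + (9755 + 47353)) = 1/(-140 + 57108) = 1/56968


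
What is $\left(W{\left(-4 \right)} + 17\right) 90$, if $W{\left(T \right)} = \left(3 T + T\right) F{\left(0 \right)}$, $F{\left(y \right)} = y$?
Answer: $1530$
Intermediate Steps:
$W{\left(T \right)} = 0$ ($W{\left(T \right)} = \left(3 T + T\right) 0 = 4 T 0 = 0$)
$\left(W{\left(-4 \right)} + 17\right) 90 = \left(0 + 17\right) 90 = 17 \cdot 90 = 1530$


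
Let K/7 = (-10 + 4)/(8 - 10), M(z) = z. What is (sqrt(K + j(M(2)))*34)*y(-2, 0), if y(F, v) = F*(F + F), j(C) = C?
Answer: 272*sqrt(23) ≈ 1304.5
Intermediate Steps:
y(F, v) = 2*F**2 (y(F, v) = F*(2*F) = 2*F**2)
K = 21 (K = 7*((-10 + 4)/(8 - 10)) = 7*(-6/(-2)) = 7*(-6*(-1/2)) = 7*3 = 21)
(sqrt(K + j(M(2)))*34)*y(-2, 0) = (sqrt(21 + 2)*34)*(2*(-2)**2) = (sqrt(23)*34)*(2*4) = (34*sqrt(23))*8 = 272*sqrt(23)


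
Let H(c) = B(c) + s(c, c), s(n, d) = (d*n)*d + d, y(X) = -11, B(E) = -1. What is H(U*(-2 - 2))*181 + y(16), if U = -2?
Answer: 93928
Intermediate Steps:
s(n, d) = d + n*d**2 (s(n, d) = n*d**2 + d = d + n*d**2)
H(c) = -1 + c*(1 + c**2) (H(c) = -1 + c*(1 + c*c) = -1 + c*(1 + c**2))
H(U*(-2 - 2))*181 + y(16) = (-1 - 2*(-2 - 2) + (-2*(-2 - 2))**3)*181 - 11 = (-1 - 2*(-4) + (-2*(-4))**3)*181 - 11 = (-1 + 8 + 8**3)*181 - 11 = (-1 + 8 + 512)*181 - 11 = 519*181 - 11 = 93939 - 11 = 93928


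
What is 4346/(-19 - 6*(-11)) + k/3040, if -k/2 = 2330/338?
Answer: 223269145/2414672 ≈ 92.464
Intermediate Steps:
k = -2330/169 (k = -4660/338 = -2*1165/169 = -2330/169 ≈ -13.787)
4346/(-19 - 6*(-11)) + k/3040 = 4346/(-19 - 6*(-11)) - 2330/169/3040 = 4346/(-19 + 66) - 2330/169*1/3040 = 4346/47 - 233/51376 = 223269145/2414672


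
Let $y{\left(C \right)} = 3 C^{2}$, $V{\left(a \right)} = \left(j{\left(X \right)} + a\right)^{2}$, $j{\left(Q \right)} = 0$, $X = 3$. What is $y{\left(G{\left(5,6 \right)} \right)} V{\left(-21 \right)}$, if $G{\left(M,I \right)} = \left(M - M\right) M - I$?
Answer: $47628$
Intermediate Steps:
$G{\left(M,I \right)} = - I$ ($G{\left(M,I \right)} = 0 M - I = 0 - I = - I$)
$V{\left(a \right)} = a^{2}$ ($V{\left(a \right)} = \left(0 + a\right)^{2} = a^{2}$)
$y{\left(G{\left(5,6 \right)} \right)} V{\left(-21 \right)} = 3 \left(\left(-1\right) 6\right)^{2} \left(-21\right)^{2} = 3 \left(-6\right)^{2} \cdot 441 = 3 \cdot 36 \cdot 441 = 108 \cdot 441 = 47628$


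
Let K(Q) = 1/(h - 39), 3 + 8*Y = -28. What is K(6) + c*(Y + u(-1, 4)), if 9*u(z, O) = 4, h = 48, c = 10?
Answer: -1231/36 ≈ -34.194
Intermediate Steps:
Y = -31/8 (Y = -3/8 + (⅛)*(-28) = -3/8 - 7/2 = -31/8 ≈ -3.8750)
u(z, O) = 4/9 (u(z, O) = (⅑)*4 = 4/9)
K(Q) = ⅑ (K(Q) = 1/(48 - 39) = 1/9 = ⅑)
K(6) + c*(Y + u(-1, 4)) = ⅑ + 10*(-31/8 + 4/9) = ⅑ + 10*(-247/72) = ⅑ - 1235/36 = -1231/36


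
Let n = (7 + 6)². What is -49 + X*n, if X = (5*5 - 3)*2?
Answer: 7387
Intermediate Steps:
n = 169 (n = 13² = 169)
X = 44 (X = (25 - 3)*2 = 22*2 = 44)
-49 + X*n = -49 + 44*169 = -49 + 7436 = 7387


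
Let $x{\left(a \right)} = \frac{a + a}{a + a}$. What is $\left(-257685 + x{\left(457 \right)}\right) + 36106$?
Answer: $-221578$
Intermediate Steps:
$x{\left(a \right)} = 1$ ($x{\left(a \right)} = \frac{2 a}{2 a} = 2 a \frac{1}{2 a} = 1$)
$\left(-257685 + x{\left(457 \right)}\right) + 36106 = \left(-257685 + 1\right) + 36106 = -257684 + 36106 = -221578$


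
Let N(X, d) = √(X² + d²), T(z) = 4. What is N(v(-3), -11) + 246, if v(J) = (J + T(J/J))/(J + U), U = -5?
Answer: 246 + √7745/8 ≈ 257.00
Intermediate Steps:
v(J) = (4 + J)/(-5 + J) (v(J) = (J + 4)/(J - 5) = (4 + J)/(-5 + J))
N(v(-3), -11) + 246 = √(((4 - 3)/(-5 - 3))² + (-11)²) + 246 = √((1/(-8))² + 121) + 246 = √((-⅛*1)² + 121) + 246 = √((-⅛)² + 121) + 246 = √(1/64 + 121) + 246 = √(7745/64) + 246 = √7745/8 + 246 = 246 + √7745/8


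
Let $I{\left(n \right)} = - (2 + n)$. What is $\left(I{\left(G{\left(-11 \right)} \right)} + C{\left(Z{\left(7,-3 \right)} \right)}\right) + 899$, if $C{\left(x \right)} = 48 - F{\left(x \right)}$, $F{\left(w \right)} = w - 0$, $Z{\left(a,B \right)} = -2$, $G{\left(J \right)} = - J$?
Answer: $936$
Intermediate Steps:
$F{\left(w \right)} = w$ ($F{\left(w \right)} = w + 0 = w$)
$I{\left(n \right)} = -2 - n$
$C{\left(x \right)} = 48 - x$
$\left(I{\left(G{\left(-11 \right)} \right)} + C{\left(Z{\left(7,-3 \right)} \right)}\right) + 899 = \left(\left(-2 - \left(-1\right) \left(-11\right)\right) + \left(48 - -2\right)\right) + 899 = \left(\left(-2 - 11\right) + \left(48 + 2\right)\right) + 899 = \left(\left(-2 - 11\right) + 50\right) + 899 = \left(-13 + 50\right) + 899 = 37 + 899 = 936$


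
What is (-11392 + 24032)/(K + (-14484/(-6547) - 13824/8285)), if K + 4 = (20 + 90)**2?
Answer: 171404388200/164034864033 ≈ 1.0449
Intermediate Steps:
K = 12096 (K = -4 + (20 + 90)**2 = -4 + 110**2 = -4 + 12100 = 12096)
(-11392 + 24032)/(K + (-14484/(-6547) - 13824/8285)) = (-11392 + 24032)/(12096 + (-14484/(-6547) - 13824/8285)) = 12640/(12096 + (-14484*(-1/6547) - 13824*1/8285)) = 12640/(12096 + (14484/6547 - 13824/8285)) = 12640/(12096 + 29494212/54241895) = 12640/(656139456132/54241895) = 12640*(54241895/656139456132) = 171404388200/164034864033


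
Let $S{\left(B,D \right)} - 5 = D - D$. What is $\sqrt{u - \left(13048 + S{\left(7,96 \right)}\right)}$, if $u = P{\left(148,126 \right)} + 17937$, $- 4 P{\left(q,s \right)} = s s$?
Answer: $\sqrt{915} \approx 30.249$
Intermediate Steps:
$P{\left(q,s \right)} = - \frac{s^{2}}{4}$ ($P{\left(q,s \right)} = - \frac{s s}{4} = - \frac{s^{2}}{4}$)
$S{\left(B,D \right)} = 5$ ($S{\left(B,D \right)} = 5 + \left(D - D\right) = 5 + 0 = 5$)
$u = 13968$ ($u = - \frac{126^{2}}{4} + 17937 = \left(- \frac{1}{4}\right) 15876 + 17937 = -3969 + 17937 = 13968$)
$\sqrt{u - \left(13048 + S{\left(7,96 \right)}\right)} = \sqrt{13968 - 13053} = \sqrt{915}$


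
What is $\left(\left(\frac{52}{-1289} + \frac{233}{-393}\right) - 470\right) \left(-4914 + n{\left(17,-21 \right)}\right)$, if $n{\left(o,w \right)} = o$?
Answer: $\frac{1167503382811}{506577} \approx 2.3047 \cdot 10^{6}$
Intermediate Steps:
$\left(\left(\frac{52}{-1289} + \frac{233}{-393}\right) - 470\right) \left(-4914 + n{\left(17,-21 \right)}\right) = \left(\left(\frac{52}{-1289} + \frac{233}{-393}\right) - 470\right) \left(-4914 + 17\right) = \left(\left(52 \left(- \frac{1}{1289}\right) + 233 \left(- \frac{1}{393}\right)\right) - 470\right) \left(-4897\right) = \left(\left(- \frac{52}{1289} - \frac{233}{393}\right) - 470\right) \left(-4897\right) = \left(- \frac{320773}{506577} - 470\right) \left(-4897\right) = \left(- \frac{238411963}{506577}\right) \left(-4897\right) = \frac{1167503382811}{506577}$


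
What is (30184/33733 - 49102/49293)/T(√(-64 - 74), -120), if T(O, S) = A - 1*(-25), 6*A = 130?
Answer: -12035561/5542669230 ≈ -0.0021714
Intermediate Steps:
A = 65/3 (A = (⅙)*130 = 65/3 ≈ 21.667)
T(O, S) = 140/3 (T(O, S) = 65/3 - 1*(-25) = 65/3 + 25 = 140/3)
(30184/33733 - 49102/49293)/T(√(-64 - 74), -120) = (30184/33733 - 49102/49293)/(140/3) = (30184*(1/33733) - 49102*1/49293)*(3/140) = (4312/4819 - 49102/49293)*(3/140) = -24071122/237542967*3/140 = -12035561/5542669230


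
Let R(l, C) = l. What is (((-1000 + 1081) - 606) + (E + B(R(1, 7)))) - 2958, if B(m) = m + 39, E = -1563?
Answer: -5006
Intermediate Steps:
B(m) = 39 + m
(((-1000 + 1081) - 606) + (E + B(R(1, 7)))) - 2958 = (((-1000 + 1081) - 606) + (-1563 + (39 + 1))) - 2958 = ((81 - 606) + (-1563 + 40)) - 2958 = (-525 - 1523) - 2958 = -2048 - 2958 = -5006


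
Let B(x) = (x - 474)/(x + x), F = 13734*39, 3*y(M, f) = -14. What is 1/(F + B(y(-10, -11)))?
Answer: 7/3749741 ≈ 1.8668e-6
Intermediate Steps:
y(M, f) = -14/3 (y(M, f) = (⅓)*(-14) = -14/3)
F = 535626
B(x) = (-474 + x)/(2*x) (B(x) = (-474 + x)/((2*x)) = (-474 + x)*(1/(2*x)) = (-474 + x)/(2*x))
1/(F + B(y(-10, -11))) = 1/(535626 + (-474 - 14/3)/(2*(-14/3))) = 1/(535626 + (½)*(-3/14)*(-1436/3)) = 1/(535626 + 359/7) = 1/(3749741/7) = 7/3749741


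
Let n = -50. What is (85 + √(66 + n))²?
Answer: 7921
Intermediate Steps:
(85 + √(66 + n))² = (85 + √(66 - 50))² = (85 + √16)² = (85 + 4)² = 89² = 7921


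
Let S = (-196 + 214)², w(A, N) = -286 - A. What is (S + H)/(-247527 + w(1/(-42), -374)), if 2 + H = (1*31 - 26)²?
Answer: -14574/10408145 ≈ -0.0014002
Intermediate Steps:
H = 23 (H = -2 + (1*31 - 26)² = -2 + (31 - 26)² = -2 + 5² = -2 + 25 = 23)
S = 324 (S = 18² = 324)
(S + H)/(-247527 + w(1/(-42), -374)) = (324 + 23)/(-247527 + (-286 - 1/(-42))) = 347/(-247527 + (-286 - 1*(-1/42))) = 347/(-247527 + (-286 + 1/42)) = 347/(-247527 - 12011/42) = 347/(-10408145/42) = 347*(-42/10408145) = -14574/10408145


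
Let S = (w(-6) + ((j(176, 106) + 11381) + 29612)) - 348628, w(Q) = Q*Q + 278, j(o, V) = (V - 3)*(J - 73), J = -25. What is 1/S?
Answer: -1/317415 ≈ -3.1504e-6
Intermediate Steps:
j(o, V) = 294 - 98*V (j(o, V) = (V - 3)*(-25 - 73) = (-3 + V)*(-98) = 294 - 98*V)
w(Q) = 278 + Q**2 (w(Q) = Q**2 + 278 = 278 + Q**2)
S = -317415 (S = ((278 + (-6)**2) + (((294 - 98*106) + 11381) + 29612)) - 348628 = ((278 + 36) + (((294 - 10388) + 11381) + 29612)) - 348628 = (314 + ((-10094 + 11381) + 29612)) - 348628 = (314 + (1287 + 29612)) - 348628 = (314 + 30899) - 348628 = 31213 - 348628 = -317415)
1/S = 1/(-317415) = -1/317415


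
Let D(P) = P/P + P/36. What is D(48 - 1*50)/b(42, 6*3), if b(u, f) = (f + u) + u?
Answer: 1/108 ≈ 0.0092593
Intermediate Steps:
b(u, f) = f + 2*u
D(P) = 1 + P/36 (D(P) = 1 + P*(1/36) = 1 + P/36)
D(48 - 1*50)/b(42, 6*3) = (1 + (48 - 1*50)/36)/(6*3 + 2*42) = (1 + (48 - 50)/36)/(18 + 84) = (1 + (1/36)*(-2))/102 = (1 - 1/18)*(1/102) = (17/18)*(1/102) = 1/108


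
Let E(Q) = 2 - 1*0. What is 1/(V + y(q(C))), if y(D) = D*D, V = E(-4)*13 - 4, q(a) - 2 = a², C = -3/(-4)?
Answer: 256/7313 ≈ 0.035006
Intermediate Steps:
C = ¾ (C = -3*(-¼) = ¾ ≈ 0.75000)
E(Q) = 2 (E(Q) = 2 + 0 = 2)
q(a) = 2 + a²
V = 22 (V = 2*13 - 4 = 26 - 4 = 22)
y(D) = D²
1/(V + y(q(C))) = 1/(22 + (2 + (¾)²)²) = 1/(22 + (2 + 9/16)²) = 1/(22 + (41/16)²) = 1/(22 + 1681/256) = 1/(7313/256) = 256/7313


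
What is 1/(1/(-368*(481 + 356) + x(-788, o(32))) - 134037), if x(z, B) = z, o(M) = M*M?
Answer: -308804/41391161749 ≈ -7.4606e-6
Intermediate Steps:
o(M) = M**2
1/(1/(-368*(481 + 356) + x(-788, o(32))) - 134037) = 1/(1/(-368*(481 + 356) - 788) - 134037) = 1/(1/(-368*837 - 788) - 134037) = 1/(1/(-308016 - 788) - 134037) = 1/(1/(-308804) - 134037) = 1/(-1/308804 - 134037) = 1/(-41391161749/308804) = -308804/41391161749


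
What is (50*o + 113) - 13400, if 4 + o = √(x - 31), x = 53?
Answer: -13487 + 50*√22 ≈ -13252.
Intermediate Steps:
o = -4 + √22 (o = -4 + √(53 - 31) = -4 + √22 ≈ 0.69042)
(50*o + 113) - 13400 = (50*(-4 + √22) + 113) - 13400 = ((-200 + 50*√22) + 113) - 13400 = (-87 + 50*√22) - 13400 = -13487 + 50*√22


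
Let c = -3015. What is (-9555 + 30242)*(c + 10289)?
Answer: 150477238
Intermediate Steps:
(-9555 + 30242)*(c + 10289) = (-9555 + 30242)*(-3015 + 10289) = 20687*7274 = 150477238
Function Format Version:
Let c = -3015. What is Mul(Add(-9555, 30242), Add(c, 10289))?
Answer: 150477238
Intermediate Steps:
Mul(Add(-9555, 30242), Add(c, 10289)) = Mul(Add(-9555, 30242), Add(-3015, 10289)) = Mul(20687, 7274) = 150477238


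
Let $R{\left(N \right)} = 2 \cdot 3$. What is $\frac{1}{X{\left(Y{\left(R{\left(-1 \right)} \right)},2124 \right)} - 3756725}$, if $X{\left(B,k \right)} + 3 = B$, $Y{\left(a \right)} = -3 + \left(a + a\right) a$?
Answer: $- \frac{1}{3756659} \approx -2.6619 \cdot 10^{-7}$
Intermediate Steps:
$R{\left(N \right)} = 6$
$Y{\left(a \right)} = -3 + 2 a^{2}$ ($Y{\left(a \right)} = -3 + 2 a a = -3 + 2 a^{2}$)
$X{\left(B,k \right)} = -3 + B$
$\frac{1}{X{\left(Y{\left(R{\left(-1 \right)} \right)},2124 \right)} - 3756725} = \frac{1}{\left(-3 - \left(3 - 2 \cdot 6^{2}\right)\right) - 3756725} = \frac{1}{\left(-3 + \left(-3 + 2 \cdot 36\right)\right) - 3756725} = \frac{1}{\left(-3 + \left(-3 + 72\right)\right) - 3756725} = \frac{1}{\left(-3 + 69\right) - 3756725} = \frac{1}{66 - 3756725} = \frac{1}{-3756659} = - \frac{1}{3756659}$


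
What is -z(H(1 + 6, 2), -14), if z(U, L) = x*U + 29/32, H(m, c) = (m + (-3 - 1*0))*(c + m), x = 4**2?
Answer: -18461/32 ≈ -576.91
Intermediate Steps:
x = 16
H(m, c) = (-3 + m)*(c + m) (H(m, c) = (m + (-3 + 0))*(c + m) = (m - 3)*(c + m) = (-3 + m)*(c + m))
z(U, L) = 29/32 + 16*U (z(U, L) = 16*U + 29/32 = 29/32 + 16*U)
-z(H(1 + 6, 2), -14) = -(29/32 + 16*((1 + 6)**2 - 3*2 - 3*(1 + 6) + 2*(1 + 6))) = -(29/32 + 16*(7**2 - 6 - 3*7 + 2*7)) = -(29/32 + 16*(49 - 6 - 21 + 14)) = -(29/32 + 16*36) = -(29/32 + 576) = -1*18461/32 = -18461/32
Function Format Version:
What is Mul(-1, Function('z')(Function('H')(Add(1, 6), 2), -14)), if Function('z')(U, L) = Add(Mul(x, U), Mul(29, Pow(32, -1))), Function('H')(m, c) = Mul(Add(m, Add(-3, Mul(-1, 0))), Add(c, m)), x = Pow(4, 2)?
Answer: Rational(-18461, 32) ≈ -576.91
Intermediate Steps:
x = 16
Function('H')(m, c) = Mul(Add(-3, m), Add(c, m)) (Function('H')(m, c) = Mul(Add(m, Add(-3, 0)), Add(c, m)) = Mul(Add(m, -3), Add(c, m)) = Mul(Add(-3, m), Add(c, m)))
Function('z')(U, L) = Add(Rational(29, 32), Mul(16, U)) (Function('z')(U, L) = Add(Mul(16, U), Mul(29, Pow(32, -1))) = Add(Mul(16, U), Mul(29, Rational(1, 32))) = Add(Mul(16, U), Rational(29, 32)) = Add(Rational(29, 32), Mul(16, U)))
Mul(-1, Function('z')(Function('H')(Add(1, 6), 2), -14)) = Mul(-1, Add(Rational(29, 32), Mul(16, Add(Pow(Add(1, 6), 2), Mul(-3, 2), Mul(-3, Add(1, 6)), Mul(2, Add(1, 6)))))) = Mul(-1, Add(Rational(29, 32), Mul(16, Add(Pow(7, 2), -6, Mul(-3, 7), Mul(2, 7))))) = Mul(-1, Add(Rational(29, 32), Mul(16, Add(49, -6, -21, 14)))) = Mul(-1, Add(Rational(29, 32), Mul(16, 36))) = Mul(-1, Add(Rational(29, 32), 576)) = Mul(-1, Rational(18461, 32)) = Rational(-18461, 32)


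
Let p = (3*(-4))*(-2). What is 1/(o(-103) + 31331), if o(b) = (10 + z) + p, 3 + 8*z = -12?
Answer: 8/250905 ≈ 3.1885e-5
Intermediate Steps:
z = -15/8 (z = -3/8 + (1/8)*(-12) = -3/8 - 3/2 = -15/8 ≈ -1.8750)
p = 24 (p = -12*(-2) = 24)
o(b) = 257/8 (o(b) = (10 - 15/8) + 24 = 65/8 + 24 = 257/8)
1/(o(-103) + 31331) = 1/(257/8 + 31331) = 1/(250905/8) = 8/250905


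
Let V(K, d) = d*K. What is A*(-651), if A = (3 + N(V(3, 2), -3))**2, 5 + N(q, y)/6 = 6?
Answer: -52731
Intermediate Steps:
V(K, d) = K*d
N(q, y) = 6 (N(q, y) = -30 + 6*6 = -30 + 36 = 6)
A = 81 (A = (3 + 6)**2 = 9**2 = 81)
A*(-651) = 81*(-651) = -52731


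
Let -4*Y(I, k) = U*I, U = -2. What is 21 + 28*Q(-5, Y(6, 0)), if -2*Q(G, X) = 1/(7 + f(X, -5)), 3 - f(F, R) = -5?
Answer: 301/15 ≈ 20.067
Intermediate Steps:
f(F, R) = 8 (f(F, R) = 3 - 1*(-5) = 3 + 5 = 8)
Y(I, k) = I/2 (Y(I, k) = -(-1)*I/2 = I/2)
Q(G, X) = -1/30 (Q(G, X) = -1/(2*(7 + 8)) = -½/15 = -½*1/15 = -1/30)
21 + 28*Q(-5, Y(6, 0)) = 21 + 28*(-1/30) = 21 - 14/15 = 301/15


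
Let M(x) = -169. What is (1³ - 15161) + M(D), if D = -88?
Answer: -15329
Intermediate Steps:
(1³ - 15161) + M(D) = (1³ - 15161) - 169 = (1 - 15161) - 169 = -15160 - 169 = -15329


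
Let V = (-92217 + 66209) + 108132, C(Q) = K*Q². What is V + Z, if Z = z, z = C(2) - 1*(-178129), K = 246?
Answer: 261237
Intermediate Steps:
C(Q) = 246*Q²
z = 179113 (z = 246*2² - 1*(-178129) = 246*4 + 178129 = 984 + 178129 = 179113)
Z = 179113
V = 82124 (V = -26008 + 108132 = 82124)
V + Z = 82124 + 179113 = 261237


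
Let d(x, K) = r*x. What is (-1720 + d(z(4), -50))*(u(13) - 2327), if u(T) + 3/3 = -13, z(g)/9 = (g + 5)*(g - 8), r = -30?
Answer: -18728000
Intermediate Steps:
z(g) = 9*(-8 + g)*(5 + g) (z(g) = 9*((g + 5)*(g - 8)) = 9*((5 + g)*(-8 + g)) = 9*((-8 + g)*(5 + g)) = 9*(-8 + g)*(5 + g))
d(x, K) = -30*x
u(T) = -14 (u(T) = -1 - 13 = -14)
(-1720 + d(z(4), -50))*(u(13) - 2327) = (-1720 - 30*(-360 - 27*4 + 9*4²))*(-14 - 2327) = (-1720 - 30*(-360 - 108 + 9*16))*(-2341) = (-1720 - 30*(-360 - 108 + 144))*(-2341) = (-1720 - 30*(-324))*(-2341) = (-1720 + 9720)*(-2341) = 8000*(-2341) = -18728000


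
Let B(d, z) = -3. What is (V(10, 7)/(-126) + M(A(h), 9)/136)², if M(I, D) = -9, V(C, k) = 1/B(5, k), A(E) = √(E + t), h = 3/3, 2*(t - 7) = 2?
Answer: 2666689/660695616 ≈ 0.0040362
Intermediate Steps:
t = 8 (t = 7 + (½)*2 = 7 + 1 = 8)
h = 1 (h = 3*(⅓) = 1)
A(E) = √(8 + E) (A(E) = √(E + 8) = √(8 + E))
V(C, k) = -⅓ (V(C, k) = 1/(-3) = -⅓)
(V(10, 7)/(-126) + M(A(h), 9)/136)² = (-⅓/(-126) - 9/136)² = (-⅓*(-1/126) - 9*1/136)² = (1/378 - 9/136)² = (-1633/25704)² = 2666689/660695616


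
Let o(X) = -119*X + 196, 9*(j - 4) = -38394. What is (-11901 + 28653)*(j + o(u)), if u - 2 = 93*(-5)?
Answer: 854871312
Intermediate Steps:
j = -4262 (j = 4 + (1/9)*(-38394) = 4 - 4266 = -4262)
u = -463 (u = 2 + 93*(-5) = 2 - 465 = -463)
o(X) = 196 - 119*X
(-11901 + 28653)*(j + o(u)) = (-11901 + 28653)*(-4262 + (196 - 119*(-463))) = 16752*(-4262 + (196 + 55097)) = 16752*(-4262 + 55293) = 16752*51031 = 854871312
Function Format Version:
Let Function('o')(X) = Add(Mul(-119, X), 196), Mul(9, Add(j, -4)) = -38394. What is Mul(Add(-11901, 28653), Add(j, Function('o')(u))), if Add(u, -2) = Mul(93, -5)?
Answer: 854871312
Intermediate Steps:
j = -4262 (j = Add(4, Mul(Rational(1, 9), -38394)) = Add(4, -4266) = -4262)
u = -463 (u = Add(2, Mul(93, -5)) = Add(2, -465) = -463)
Function('o')(X) = Add(196, Mul(-119, X))
Mul(Add(-11901, 28653), Add(j, Function('o')(u))) = Mul(Add(-11901, 28653), Add(-4262, Add(196, Mul(-119, -463)))) = Mul(16752, Add(-4262, Add(196, 55097))) = Mul(16752, Add(-4262, 55293)) = Mul(16752, 51031) = 854871312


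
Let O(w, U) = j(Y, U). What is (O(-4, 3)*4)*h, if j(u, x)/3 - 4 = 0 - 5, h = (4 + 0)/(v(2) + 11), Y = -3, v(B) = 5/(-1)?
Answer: -8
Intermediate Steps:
v(B) = -5 (v(B) = 5*(-1) = -5)
h = ⅔ (h = (4 + 0)/(-5 + 11) = 4/6 = 4*(⅙) = ⅔ ≈ 0.66667)
j(u, x) = -3 (j(u, x) = 12 + 3*(0 - 5) = 12 + 3*(-5) = 12 - 15 = -3)
O(w, U) = -3
(O(-4, 3)*4)*h = -3*4*(⅔) = -12*⅔ = -8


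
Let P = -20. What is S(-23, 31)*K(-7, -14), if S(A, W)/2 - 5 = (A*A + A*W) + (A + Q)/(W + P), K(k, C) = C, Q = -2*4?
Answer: 56000/11 ≈ 5090.9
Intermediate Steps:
Q = -8
S(A, W) = 10 + 2*A**2 + 2*A*W + 2*(-8 + A)/(-20 + W) (S(A, W) = 10 + 2*((A*A + A*W) + (A - 8)/(W - 20)) = 10 + 2*((A**2 + A*W) + (-8 + A)/(-20 + W)) = 10 + 2*(A**2 + A*W + (-8 + A)/(-20 + W)) = 10 + (2*A**2 + 2*A*W + 2*(-8 + A)/(-20 + W)) = 10 + 2*A**2 + 2*A*W + 2*(-8 + A)/(-20 + W))
S(-23, 31)*K(-7, -14) = (2*(-108 - 23 - 20*(-23)**2 + 5*31 - 23*31**2 + 31*(-23)**2 - 20*(-23)*31)/(-20 + 31))*(-14) = (2*(-108 - 23 - 20*529 + 155 - 23*961 + 31*529 + 14260)/11)*(-14) = (2*(1/11)*(-108 - 23 - 10580 + 155 - 22103 + 16399 + 14260))*(-14) = (2*(1/11)*(-2000))*(-14) = -4000/11*(-14) = 56000/11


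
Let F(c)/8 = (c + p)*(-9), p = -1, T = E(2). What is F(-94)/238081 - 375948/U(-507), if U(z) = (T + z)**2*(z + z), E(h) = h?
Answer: 309716378298/10261106587225 ≈ 0.030184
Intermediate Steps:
T = 2
F(c) = 72 - 72*c (F(c) = 8*((c - 1)*(-9)) = 8*((-1 + c)*(-9)) = 8*(9 - 9*c) = 72 - 72*c)
U(z) = 2*z*(2 + z)**2 (U(z) = (2 + z)**2*(z + z) = (2 + z)**2*(2*z) = 2*z*(2 + z)**2)
F(-94)/238081 - 375948/U(-507) = (72 - 72*(-94))/238081 - 375948*(-1/(1014*(2 - 507)**2)) = (72 + 6768)*(1/238081) - 375948/(2*(-507)*(-505)**2) = 6840*(1/238081) - 375948/(2*(-507)*255025) = 6840/238081 - 375948/(-258595350) = 6840/238081 - 375948*(-1/258595350) = 6840/238081 + 62658/43099225 = 309716378298/10261106587225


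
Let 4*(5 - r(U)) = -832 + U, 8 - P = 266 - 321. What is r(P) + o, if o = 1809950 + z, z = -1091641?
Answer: 2874025/4 ≈ 7.1851e+5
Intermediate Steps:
P = 63 (P = 8 - (266 - 321) = 8 - 1*(-55) = 8 + 55 = 63)
r(U) = 213 - U/4 (r(U) = 5 - (-832 + U)/4 = 5 + (208 - U/4) = 213 - U/4)
o = 718309 (o = 1809950 - 1091641 = 718309)
r(P) + o = (213 - 1/4*63) + 718309 = (213 - 63/4) + 718309 = 789/4 + 718309 = 2874025/4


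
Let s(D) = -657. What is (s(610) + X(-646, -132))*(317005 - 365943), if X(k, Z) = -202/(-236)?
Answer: 1894512325/59 ≈ 3.2110e+7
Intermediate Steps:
X(k, Z) = 101/118 (X(k, Z) = -202*(-1/236) = 101/118)
(s(610) + X(-646, -132))*(317005 - 365943) = (-657 + 101/118)*(317005 - 365943) = -77425/118*(-48938) = 1894512325/59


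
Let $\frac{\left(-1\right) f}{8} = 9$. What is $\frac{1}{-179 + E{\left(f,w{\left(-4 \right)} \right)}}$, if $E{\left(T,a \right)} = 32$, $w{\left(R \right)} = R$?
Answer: $- \frac{1}{147} \approx -0.0068027$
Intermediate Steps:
$f = -72$ ($f = \left(-8\right) 9 = -72$)
$\frac{1}{-179 + E{\left(f,w{\left(-4 \right)} \right)}} = \frac{1}{-179 + 32} = \frac{1}{-147} = - \frac{1}{147}$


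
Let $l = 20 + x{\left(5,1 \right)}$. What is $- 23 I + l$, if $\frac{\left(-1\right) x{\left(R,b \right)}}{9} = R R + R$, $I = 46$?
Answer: $-1308$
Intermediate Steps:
$x{\left(R,b \right)} = - 9 R - 9 R^{2}$ ($x{\left(R,b \right)} = - 9 \left(R R + R\right) = - 9 \left(R^{2} + R\right) = - 9 \left(R + R^{2}\right) = - 9 R - 9 R^{2}$)
$l = -250$ ($l = 20 - 45 \left(1 + 5\right) = 20 - 45 \cdot 6 = 20 - 270 = -250$)
$- 23 I + l = \left(-23\right) 46 - 250 = -1058 - 250 = -1308$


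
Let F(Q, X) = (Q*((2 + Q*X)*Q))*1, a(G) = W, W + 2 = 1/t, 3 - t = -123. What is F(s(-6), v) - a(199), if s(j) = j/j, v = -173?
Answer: -21295/126 ≈ -169.01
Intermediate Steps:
s(j) = 1
t = 126 (t = 3 - 1*(-123) = 3 + 123 = 126)
W = -251/126 (W = -2 + 1/126 = -251/126 ≈ -1.9921)
a(G) = -251/126
F(Q, X) = Q**2*(2 + Q*X) (F(Q, X) = (Q*(Q*(2 + Q*X)))*1 = (Q**2*(2 + Q*X))*1 = Q**2*(2 + Q*X))
F(s(-6), v) - a(199) = 1**2*(2 + 1*(-173)) - 1*(-251/126) = 1*(2 - 173) + 251/126 = 1*(-171) + 251/126 = -171 + 251/126 = -21295/126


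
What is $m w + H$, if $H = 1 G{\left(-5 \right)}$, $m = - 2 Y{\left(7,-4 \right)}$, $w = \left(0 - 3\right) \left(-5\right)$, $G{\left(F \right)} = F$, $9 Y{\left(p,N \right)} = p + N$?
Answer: $-15$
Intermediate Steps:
$Y{\left(p,N \right)} = \frac{N}{9} + \frac{p}{9}$ ($Y{\left(p,N \right)} = \frac{p + N}{9} = \frac{N + p}{9} = \frac{N}{9} + \frac{p}{9}$)
$w = 15$ ($w = \left(-3\right) \left(-5\right) = 15$)
$m = - \frac{2}{3}$ ($m = - 2 \left(\frac{1}{9} \left(-4\right) + \frac{1}{9} \cdot 7\right) = - 2 \left(- \frac{4}{9} + \frac{7}{9}\right) = \left(-2\right) \frac{1}{3} = - \frac{2}{3} \approx -0.66667$)
$H = -5$ ($H = 1 \left(-5\right) = -5$)
$m w + H = \left(- \frac{2}{3}\right) 15 - 5 = -10 - 5 = -15$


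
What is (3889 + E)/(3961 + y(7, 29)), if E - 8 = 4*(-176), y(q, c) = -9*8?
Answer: 3193/3889 ≈ 0.82103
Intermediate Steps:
y(q, c) = -72
E = -696 (E = 8 + 4*(-176) = 8 - 704 = -696)
(3889 + E)/(3961 + y(7, 29)) = (3889 - 696)/(3961 - 72) = 3193/3889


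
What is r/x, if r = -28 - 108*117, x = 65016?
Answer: -1583/8127 ≈ -0.19478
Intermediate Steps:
r = -12664 (r = -28 - 12636 = -12664)
r/x = -12664/65016 = -12664*1/65016 = -1583/8127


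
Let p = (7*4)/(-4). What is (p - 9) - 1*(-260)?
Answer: 244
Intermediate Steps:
p = -7 (p = 28*(-1/4) = -7)
(p - 9) - 1*(-260) = (-7 - 9) - 1*(-260) = -16 + 260 = 244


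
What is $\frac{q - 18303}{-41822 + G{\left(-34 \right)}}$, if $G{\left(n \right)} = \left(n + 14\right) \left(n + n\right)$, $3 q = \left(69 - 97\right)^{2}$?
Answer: $\frac{54125}{121386} \approx 0.44589$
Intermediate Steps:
$q = \frac{784}{3}$ ($q = \frac{\left(69 - 97\right)^{2}}{3} = \frac{\left(-28\right)^{2}}{3} = \frac{1}{3} \cdot 784 = \frac{784}{3} \approx 261.33$)
$G{\left(n \right)} = 2 n \left(14 + n\right)$ ($G{\left(n \right)} = \left(14 + n\right) 2 n = 2 n \left(14 + n\right)$)
$\frac{q - 18303}{-41822 + G{\left(-34 \right)}} = \frac{\frac{784}{3} - 18303}{-41822 + 2 \left(-34\right) \left(14 - 34\right)} = - \frac{54125}{3 \left(-41822 + 2 \left(-34\right) \left(-20\right)\right)} = - \frac{54125}{3 \left(-41822 + 1360\right)} = - \frac{54125}{3 \left(-40462\right)} = \left(- \frac{54125}{3}\right) \left(- \frac{1}{40462}\right) = \frac{54125}{121386}$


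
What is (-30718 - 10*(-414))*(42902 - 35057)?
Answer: -208504410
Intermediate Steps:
(-30718 - 10*(-414))*(42902 - 35057) = (-30718 + 4140)*7845 = -26578*7845 = -208504410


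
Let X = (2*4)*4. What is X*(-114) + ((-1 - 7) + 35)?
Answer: -3621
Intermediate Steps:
X = 32 (X = 8*4 = 32)
X*(-114) + ((-1 - 7) + 35) = 32*(-114) + ((-1 - 7) + 35) = -3648 + (-8 + 35) = -3648 + 27 = -3621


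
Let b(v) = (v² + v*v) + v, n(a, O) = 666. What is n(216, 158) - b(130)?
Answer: -33264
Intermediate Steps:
b(v) = v + 2*v² (b(v) = (v² + v²) + v = 2*v² + v = v + 2*v²)
n(216, 158) - b(130) = 666 - 130*(1 + 2*130) = 666 - 130*(1 + 260) = 666 - 130*261 = 666 - 1*33930 = 666 - 33930 = -33264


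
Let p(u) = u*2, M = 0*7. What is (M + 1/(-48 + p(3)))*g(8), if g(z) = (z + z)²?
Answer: -128/21 ≈ -6.0952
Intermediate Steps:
g(z) = 4*z² (g(z) = (2*z)² = 4*z²)
M = 0
p(u) = 2*u
(M + 1/(-48 + p(3)))*g(8) = (0 + 1/(-48 + 2*3))*(4*8²) = (0 + 1/(-48 + 6))*(4*64) = (0 + 1/(-42))*256 = (0 - 1/42)*256 = -1/42*256 = -128/21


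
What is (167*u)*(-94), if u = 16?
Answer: -251168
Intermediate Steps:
(167*u)*(-94) = (167*16)*(-94) = 2672*(-94) = -251168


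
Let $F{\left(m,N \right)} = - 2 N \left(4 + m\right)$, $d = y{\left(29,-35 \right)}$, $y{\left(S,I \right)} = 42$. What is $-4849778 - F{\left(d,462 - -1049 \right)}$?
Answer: $-4710766$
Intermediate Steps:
$d = 42$
$F{\left(m,N \right)} = - 2 N \left(4 + m\right)$
$-4849778 - F{\left(d,462 - -1049 \right)} = -4849778 - - 2 \left(462 - -1049\right) \left(4 + 42\right) = -4849778 - \left(-2\right) \left(462 + 1049\right) 46 = -4849778 - \left(-2\right) 1511 \cdot 46 = -4849778 - -139012 = -4849778 + 139012 = -4710766$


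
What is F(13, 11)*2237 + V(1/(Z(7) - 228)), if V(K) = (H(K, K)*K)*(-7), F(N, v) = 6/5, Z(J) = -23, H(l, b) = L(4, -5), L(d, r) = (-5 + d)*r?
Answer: 3369097/1255 ≈ 2684.5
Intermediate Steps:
L(d, r) = r*(-5 + d)
H(l, b) = 5 (H(l, b) = -5*(-5 + 4) = -5*(-1) = 5)
F(N, v) = 6/5 (F(N, v) = 6*(1/5) = 6/5)
V(K) = -35*K (V(K) = (5*K)*(-7) = -35*K)
F(13, 11)*2237 + V(1/(Z(7) - 228)) = (6/5)*2237 - 35/(-23 - 228) = 13422/5 - 35/(-251) = 13422/5 - 35*(-1/251) = 13422/5 + 35/251 = 3369097/1255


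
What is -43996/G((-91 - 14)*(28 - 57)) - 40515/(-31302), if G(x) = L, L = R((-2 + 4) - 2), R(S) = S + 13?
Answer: -12402127/3666 ≈ -3383.0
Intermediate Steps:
R(S) = 13 + S
L = 13 (L = 13 + ((-2 + 4) - 2) = 13 + (2 - 2) = 13 + 0 = 13)
G(x) = 13
-43996/G((-91 - 14)*(28 - 57)) - 40515/(-31302) = -43996/13 - 40515/(-31302) = -43996*1/13 - 40515*(-1/31302) = -43996/13 + 365/282 = -12402127/3666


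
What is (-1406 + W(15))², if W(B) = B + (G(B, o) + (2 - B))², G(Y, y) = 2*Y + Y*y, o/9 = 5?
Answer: 227980465729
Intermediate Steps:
o = 45 (o = 9*5 = 45)
W(B) = B + (2 + 46*B)² (W(B) = B + (B*(2 + 45) + (2 - B))² = B + (B*47 + (2 - B))² = B + (47*B + (2 - B))² = B + (2 + 46*B)²)
(-1406 + W(15))² = (-1406 + (15 + 4*(1 + 23*15)²))² = (-1406 + (15 + 4*(1 + 345)²))² = (-1406 + (15 + 4*346²))² = (-1406 + (15 + 4*119716))² = (-1406 + (15 + 478864))² = (-1406 + 478879)² = 477473² = 227980465729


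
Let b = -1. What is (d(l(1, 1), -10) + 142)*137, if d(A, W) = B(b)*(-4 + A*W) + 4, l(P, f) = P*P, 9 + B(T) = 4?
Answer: 29592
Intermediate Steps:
B(T) = -5 (B(T) = -9 + 4 = -5)
l(P, f) = P²
d(A, W) = 24 - 5*A*W (d(A, W) = -5*(-4 + A*W) + 4 = (20 - 5*A*W) + 4 = 24 - 5*A*W)
(d(l(1, 1), -10) + 142)*137 = ((24 - 5*1²*(-10)) + 142)*137 = ((24 - 5*1*(-10)) + 142)*137 = ((24 + 50) + 142)*137 = (74 + 142)*137 = 216*137 = 29592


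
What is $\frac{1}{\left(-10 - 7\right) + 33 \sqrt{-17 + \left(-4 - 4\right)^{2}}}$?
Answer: $\frac{17}{50894} + \frac{33 \sqrt{47}}{50894} \approx 0.0047793$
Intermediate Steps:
$\frac{1}{\left(-10 - 7\right) + 33 \sqrt{-17 + \left(-4 - 4\right)^{2}}} = \frac{1}{\left(-10 - 7\right) + 33 \sqrt{-17 + \left(-8\right)^{2}}} = \frac{1}{-17 + 33 \sqrt{-17 + 64}} = \frac{1}{-17 + 33 \sqrt{47}}$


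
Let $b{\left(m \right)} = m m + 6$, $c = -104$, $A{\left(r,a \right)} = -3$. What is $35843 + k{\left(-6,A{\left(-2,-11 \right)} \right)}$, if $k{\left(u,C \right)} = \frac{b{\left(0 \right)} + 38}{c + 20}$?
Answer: $\frac{752692}{21} \approx 35843.0$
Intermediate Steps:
$b{\left(m \right)} = 6 + m^{2}$ ($b{\left(m \right)} = m^{2} + 6 = 6 + m^{2}$)
$k{\left(u,C \right)} = - \frac{11}{21}$ ($k{\left(u,C \right)} = \frac{\left(6 + 0^{2}\right) + 38}{-104 + 20} = \frac{\left(6 + 0\right) + 38}{-84} = \left(6 + 38\right) \left(- \frac{1}{84}\right) = 44 \left(- \frac{1}{84}\right) = - \frac{11}{21}$)
$35843 + k{\left(-6,A{\left(-2,-11 \right)} \right)} = 35843 - \frac{11}{21} = \frac{752692}{21}$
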